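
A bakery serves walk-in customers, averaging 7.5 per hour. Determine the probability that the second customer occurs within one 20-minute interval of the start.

Over the interval, μ = 7.5 × 1/3 = 2.5 (a 20-minute interval = 1/3 hours).
The second arrival falls in the interval iff at least 2 events occur there: P(S_2 ≤ t) = P(N ≥ 2) = 1 − P(N ≤ 1) ≈ 0.7127.

0.7127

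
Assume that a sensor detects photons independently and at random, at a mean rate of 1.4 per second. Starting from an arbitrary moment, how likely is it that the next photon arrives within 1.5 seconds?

0.8775

Inter-arrival times are exponential with rate λ = 1.4 per second.
P(T ≤ 1.5) = 1 − e^(−λt) = 1 − e^(−1.4 × 1.5) = 1 − e^(−2.1) ≈ 0.8775.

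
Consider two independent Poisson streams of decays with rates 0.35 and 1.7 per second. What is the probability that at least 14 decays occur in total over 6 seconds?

0.3505

Independent Poisson processes superpose: combined rate λ = 0.35 + 1.7 = 2.05 per second.
Over the interval, μ = 2.05 × 6 = 12.3 (6 seconds).
P(N ≥ 14) = 1 − P(N ≤ 13) ≈ 0.3505.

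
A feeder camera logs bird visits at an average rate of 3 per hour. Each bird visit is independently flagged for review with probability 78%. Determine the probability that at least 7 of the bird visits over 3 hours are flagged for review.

Thinning: the bird visits that are flagged for review themselves form a Poisson process with rate 0.78 × 3 = 2.34 per hour.
Over the interval, μ = 2.34 × 3 = 7.02 (3 hours).
P(N ≥ 7) = 1 − P(N ≤ 6) ≈ 0.5533.

0.5533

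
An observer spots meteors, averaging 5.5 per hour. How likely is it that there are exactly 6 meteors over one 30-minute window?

Over the interval, μ = 5.5 × 0.5 = 2.75 (a 30-minute window = 0.5 hours).
P(N = 6) = e^(−μ) μ^6/6! = e^(−2.75) · 2.75^6/720 ≈ 0.0384.

0.0384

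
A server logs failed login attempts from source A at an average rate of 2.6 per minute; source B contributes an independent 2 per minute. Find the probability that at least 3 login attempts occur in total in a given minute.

Independent Poisson processes superpose: combined rate λ = 2.6 + 2 = 4.6 per minute.
So μ = 4.6.
P(N ≥ 3) = 1 − P(N ≤ 2) ≈ 0.8374.

0.8374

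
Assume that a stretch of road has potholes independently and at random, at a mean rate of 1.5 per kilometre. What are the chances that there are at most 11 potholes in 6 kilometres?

Over the interval, μ = 1.5 × 6 = 9 (6 kilometres).
P(N ≤ 11) = Σ_{j=0}^{11} e^(−μ) μ^j/j! ≈ 0.8030.

0.8030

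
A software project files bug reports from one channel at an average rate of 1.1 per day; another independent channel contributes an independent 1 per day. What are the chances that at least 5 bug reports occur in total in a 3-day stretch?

0.7531

Independent Poisson processes superpose: combined rate λ = 1.1 + 1 = 2.1 per day.
Over the interval, μ = 2.1 × 3 = 6.3 (a 3-day stretch = 3 days).
P(N ≥ 5) = 1 − P(N ≤ 4) ≈ 0.7531.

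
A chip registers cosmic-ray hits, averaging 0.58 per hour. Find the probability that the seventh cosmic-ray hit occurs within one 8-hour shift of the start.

Over the interval, μ = 0.58 × 8 = 4.64 (an 8-hour shift = 8 hours).
The seventh arrival falls in the interval iff at least 7 events occur there: P(S_7 ≤ t) = P(N ≥ 7) = 1 − P(N ≤ 6) ≈ 0.1873.

0.1873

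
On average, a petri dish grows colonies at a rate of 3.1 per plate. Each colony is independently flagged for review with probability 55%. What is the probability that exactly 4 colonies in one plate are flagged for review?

Thinning: the colonies that are flagged for review themselves form a Poisson process with rate 0.55 × 3.1 = 1.705 per plate.
So μ = 1.705.
P(N = 4) = e^(−1.705) · 1.705^4/4! ≈ 0.0640.

0.0640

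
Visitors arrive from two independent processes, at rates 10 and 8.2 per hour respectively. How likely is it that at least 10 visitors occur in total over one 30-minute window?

0.4258

Independent Poisson processes superpose: combined rate λ = 10 + 8.2 = 18.2 per hour.
Over the interval, μ = 18.2 × 0.5 = 9.1 (a 30-minute window = 0.5 hours).
P(N ≥ 10) = 1 − P(N ≤ 9) ≈ 0.4258.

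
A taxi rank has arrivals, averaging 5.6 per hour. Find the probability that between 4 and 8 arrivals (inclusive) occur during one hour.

With mean μ = 5.6 per hour,
P(4 ≤ N ≤ 8) = Σ_{j=4}^{8} e^(−5.6) · 5.6^j/j! ≈ 0.6951.

0.6951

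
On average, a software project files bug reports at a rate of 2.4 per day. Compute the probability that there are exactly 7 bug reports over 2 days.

0.0959

Over the interval, μ = 2.4 × 2 = 4.8 (2 days).
P(N = 7) = e^(−μ) μ^7/7! = e^(−4.8) · 4.8^7/5040 ≈ 0.0959.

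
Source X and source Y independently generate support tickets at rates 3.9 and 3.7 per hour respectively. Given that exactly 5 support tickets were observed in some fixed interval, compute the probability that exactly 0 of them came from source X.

0.0273

Given the total, each event is independently from source X with probability p = λ_X/(λ_X+λ_Y) = 3.9/7.6 ≈ 0.5132.
So K ~ Binomial(5, 3.9/7.6): P(K = 0) = C(5,0) · (3.9/7.6)^0 · (3.7/7.6)^5 ≈ 0.0273.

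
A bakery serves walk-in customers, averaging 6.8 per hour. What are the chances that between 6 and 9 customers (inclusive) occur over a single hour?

0.5232

With mean μ = 6.8 per hour,
P(6 ≤ N ≤ 9) = Σ_{j=6}^{9} e^(−6.8) · 6.8^j/j! ≈ 0.5232.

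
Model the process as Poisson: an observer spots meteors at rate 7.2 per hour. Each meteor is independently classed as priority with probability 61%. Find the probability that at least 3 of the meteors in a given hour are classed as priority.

Thinning: the meteors that are classed as priority themselves form a Poisson process with rate 0.61 × 7.2 = 4.392 per hour.
So μ = 4.392.
P(N ≥ 3) = 1 − P(N ≤ 2) ≈ 0.8139.

0.8139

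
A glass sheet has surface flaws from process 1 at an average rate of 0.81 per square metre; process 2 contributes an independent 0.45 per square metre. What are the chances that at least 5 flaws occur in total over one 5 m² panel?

0.7531

Independent Poisson processes superpose: combined rate λ = 0.81 + 0.45 = 1.26 per square metre.
Over the interval, μ = 1.26 × 5 = 6.3 (a 5 m² panel = 5 square metres).
P(N ≥ 5) = 1 − P(N ≤ 4) ≈ 0.7531.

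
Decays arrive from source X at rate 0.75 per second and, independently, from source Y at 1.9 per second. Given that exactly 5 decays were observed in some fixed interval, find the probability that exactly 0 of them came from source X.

0.1895

Given the total, each event is independently from source X with probability p = λ_X/(λ_X+λ_Y) = 0.75/2.65 ≈ 0.2830.
So K ~ Binomial(5, 0.75/2.65): P(K = 0) = C(5,0) · (0.75/2.65)^0 · (1.9/2.65)^5 ≈ 0.1895.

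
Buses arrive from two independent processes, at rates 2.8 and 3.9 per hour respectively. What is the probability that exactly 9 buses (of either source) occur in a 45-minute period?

Independent Poisson processes superpose: combined rate λ = 2.8 + 3.9 = 6.7 per hour.
Over the interval, μ = 6.7 × 0.75 = 5.025 (a 45-minute period = 0.75 hours).
P(N = 9) = e^(−5.025) · 5.025^9/9! ≈ 0.0370.

0.0370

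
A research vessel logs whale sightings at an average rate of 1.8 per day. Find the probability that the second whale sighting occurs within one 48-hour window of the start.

Over the interval, μ = 1.8 × 2 = 3.6 (a 48-hour window = 2 days).
The second arrival falls in the interval iff at least 2 events occur there: P(S_2 ≤ t) = P(N ≥ 2) = 1 − P(N ≤ 1) ≈ 0.8743.

0.8743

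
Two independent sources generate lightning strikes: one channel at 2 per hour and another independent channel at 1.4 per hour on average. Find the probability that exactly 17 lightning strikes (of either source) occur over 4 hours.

0.0650

Independent Poisson processes superpose: combined rate λ = 2 + 1.4 = 3.4 per hour.
Over the interval, μ = 3.4 × 4 = 13.6 (4 hours).
P(N = 17) = e^(−13.6) · 13.6^17/17! ≈ 0.0650.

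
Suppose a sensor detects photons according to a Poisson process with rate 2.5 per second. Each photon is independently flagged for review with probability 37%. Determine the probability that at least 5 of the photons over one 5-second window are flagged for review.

Thinning: the photons that are flagged for review themselves form a Poisson process with rate 0.37 × 2.5 = 0.925 per second.
Over the interval, μ = 0.925 × 5 = 4.625 (a 5-second window = 5 seconds).
P(N ≥ 5) = 1 − P(N ≤ 4) ≈ 0.4914.

0.4914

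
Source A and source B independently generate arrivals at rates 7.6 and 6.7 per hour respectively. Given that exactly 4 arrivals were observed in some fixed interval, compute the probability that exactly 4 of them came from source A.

0.0798

Given the total, each event is independently from source A with probability p = λ_A/(λ_A+λ_B) = 7.6/14.3 ≈ 0.5315.
So K ~ Binomial(4, 7.6/14.3): P(K = 4) = C(4,4) · (7.6/14.3)^4 · (6.7/14.3)^0 ≈ 0.0798.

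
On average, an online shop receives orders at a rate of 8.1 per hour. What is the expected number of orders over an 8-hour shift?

E[N] = λt = 8.1 × 8 = 64.8 (an 8-hour shift = 8 hours).

64.8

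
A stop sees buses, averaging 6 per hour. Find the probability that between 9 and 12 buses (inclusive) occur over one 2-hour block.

Over the interval, μ = 6 × 2 = 12 (a 2-hour block = 2 hours).
P(9 ≤ N ≤ 12) = Σ_{j=9}^{12} e^(−12) · 12^j/j! ≈ 0.4209.

0.4209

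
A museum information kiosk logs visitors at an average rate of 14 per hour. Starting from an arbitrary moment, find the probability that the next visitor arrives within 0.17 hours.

0.9074

Inter-arrival times are exponential with rate λ = 14 per hour.
P(T ≤ 0.17) = 1 − e^(−λt) = 1 − e^(−14 × 0.17) = 1 − e^(−2.38) ≈ 0.9074.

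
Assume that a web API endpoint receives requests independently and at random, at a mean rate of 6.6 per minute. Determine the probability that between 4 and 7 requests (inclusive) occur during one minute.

With mean μ = 6.6 per minute,
P(4 ≤ N ≤ 7) = Σ_{j=4}^{7} e^(−6.6) · 6.6^j/j! ≈ 0.5529.

0.5529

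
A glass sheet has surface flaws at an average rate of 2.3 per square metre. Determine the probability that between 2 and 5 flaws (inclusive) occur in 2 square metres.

0.6295

Over the interval, μ = 2.3 × 2 = 4.6 (2 square metres).
P(2 ≤ N ≤ 5) = Σ_{j=2}^{5} e^(−4.6) · 4.6^j/j! ≈ 0.6295.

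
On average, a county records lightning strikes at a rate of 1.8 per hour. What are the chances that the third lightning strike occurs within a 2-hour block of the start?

Over the interval, μ = 1.8 × 2 = 3.6 (a 2-hour block = 2 hours).
The third arrival falls in the interval iff at least 3 events occur there: P(S_3 ≤ t) = P(N ≥ 3) = 1 − P(N ≤ 2) ≈ 0.6973.

0.6973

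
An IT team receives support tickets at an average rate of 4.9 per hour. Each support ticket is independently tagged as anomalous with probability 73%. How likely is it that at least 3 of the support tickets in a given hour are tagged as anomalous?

Thinning: the support tickets that are tagged as anomalous themselves form a Poisson process with rate 0.73 × 4.9 = 3.577 per hour.
So μ = 3.577.
P(N ≥ 3) = 1 − P(N ≤ 2) ≈ 0.6932.

0.6932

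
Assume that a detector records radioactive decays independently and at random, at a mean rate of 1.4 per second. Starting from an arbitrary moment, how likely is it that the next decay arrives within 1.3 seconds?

0.8380

Inter-arrival times are exponential with rate λ = 1.4 per second.
P(T ≤ 1.3) = 1 − e^(−λt) = 1 − e^(−1.4 × 1.3) = 1 − e^(−1.82) ≈ 0.8380.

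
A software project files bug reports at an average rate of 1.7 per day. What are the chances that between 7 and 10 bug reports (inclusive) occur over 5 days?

0.5072

Over the interval, μ = 1.7 × 5 = 8.5 (5 days).
P(7 ≤ N ≤ 10) = Σ_{j=7}^{10} e^(−8.5) · 8.5^j/j! ≈ 0.5072.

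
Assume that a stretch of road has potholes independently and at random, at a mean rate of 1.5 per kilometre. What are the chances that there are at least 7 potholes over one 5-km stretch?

0.6218

Over the interval, μ = 1.5 × 5 = 7.5 (a 5-km stretch = 5 kilometres).
P(N ≥ 7) = 1 − P(N ≤ 6) = 1 − Σ_{j=0}^{6} e^(−μ) μ^j/j! ≈ 0.6218.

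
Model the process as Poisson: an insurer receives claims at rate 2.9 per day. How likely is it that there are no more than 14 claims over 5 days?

Over the interval, μ = 2.9 × 5 = 14.5 (5 days).
P(N ≤ 14) = Σ_{j=0}^{14} e^(−μ) μ^j/j! ≈ 0.5176.

0.5176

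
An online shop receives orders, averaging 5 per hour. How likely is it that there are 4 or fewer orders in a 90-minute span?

0.1321

Over the interval, μ = 5 × 1.5 = 7.5 (a 90-minute span = 1.5 hours).
P(N ≤ 4) = Σ_{j=0}^{4} e^(−μ) μ^j/j! ≈ 0.1321.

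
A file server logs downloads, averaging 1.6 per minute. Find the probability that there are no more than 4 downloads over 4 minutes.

Over the interval, μ = 1.6 × 4 = 6.4 (4 minutes).
P(N ≤ 4) = Σ_{j=0}^{4} e^(−μ) μ^j/j! ≈ 0.2351.

0.2351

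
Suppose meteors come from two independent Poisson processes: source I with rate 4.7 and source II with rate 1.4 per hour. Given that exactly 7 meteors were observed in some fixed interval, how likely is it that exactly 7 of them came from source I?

Given the total, each event is independently from source I with probability p = λ_I/(λ_I+λ_II) = 4.7/6.1 ≈ 0.7705.
So K ~ Binomial(7, 4.7/6.1): P(K = 7) = C(7,7) · (4.7/6.1)^7 · (1.4/6.1)^0 ≈ 0.1612.

0.1612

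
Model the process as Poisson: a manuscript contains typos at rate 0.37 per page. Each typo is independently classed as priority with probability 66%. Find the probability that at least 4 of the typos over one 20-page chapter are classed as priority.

Thinning: the typos that are classed as priority themselves form a Poisson process with rate 0.66 × 0.37 = 0.2442 per page.
Over the interval, μ = 0.2442 × 20 = 4.884 (a 20-page chapter = 20 pages).
P(N ≥ 4) = 1 − P(N ≤ 3) ≈ 0.7183.

0.7183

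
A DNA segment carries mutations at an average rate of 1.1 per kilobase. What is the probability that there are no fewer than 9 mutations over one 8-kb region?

0.5177

Over the interval, μ = 1.1 × 8 = 8.8 (an 8-kb region = 8 kilobases).
P(N ≥ 9) = 1 − P(N ≤ 8) = 1 − Σ_{j=0}^{8} e^(−μ) μ^j/j! ≈ 0.5177.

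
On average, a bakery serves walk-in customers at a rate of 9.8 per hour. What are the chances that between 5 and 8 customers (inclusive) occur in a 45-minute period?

0.5391

Over the interval, μ = 9.8 × 0.75 = 7.35 (a 45-minute period = 0.75 hours).
P(5 ≤ N ≤ 8) = Σ_{j=5}^{8} e^(−7.35) · 7.35^j/j! ≈ 0.5391.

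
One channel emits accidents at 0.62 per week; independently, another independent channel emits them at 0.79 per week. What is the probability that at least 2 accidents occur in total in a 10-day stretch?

Independent Poisson processes superpose: combined rate λ = 0.62 + 0.79 = 1.41 per week.
Over the interval, μ = 1.41 × 10/7 ≈ 2.01429 (a 10-day stretch = 10/7 weeks).
P(N ≥ 2) = 1 − P(N ≤ 1) ≈ 0.5978.

0.5978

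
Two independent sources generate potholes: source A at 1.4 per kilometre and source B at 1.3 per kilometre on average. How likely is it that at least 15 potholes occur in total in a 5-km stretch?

0.3767

Independent Poisson processes superpose: combined rate λ = 1.4 + 1.3 = 2.7 per kilometre.
Over the interval, μ = 2.7 × 5 = 13.5 (a 5-km stretch = 5 kilometres).
P(N ≥ 15) = 1 − P(N ≤ 14) ≈ 0.3767.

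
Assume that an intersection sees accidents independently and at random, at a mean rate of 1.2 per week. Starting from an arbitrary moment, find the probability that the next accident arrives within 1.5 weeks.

Inter-arrival times are exponential with rate λ = 1.2 per week.
P(T ≤ 1.5) = 1 − e^(−λt) = 1 − e^(−1.2 × 1.5) = 1 − e^(−1.8) ≈ 0.8347.

0.8347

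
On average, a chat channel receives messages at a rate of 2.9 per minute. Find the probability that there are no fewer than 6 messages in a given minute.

With mean μ = 2.9 per minute,
P(N ≥ 6) = 1 − P(N ≤ 5) = 1 − Σ_{j=0}^{5} e^(−μ) μ^j/j! ≈ 0.0742.

0.0742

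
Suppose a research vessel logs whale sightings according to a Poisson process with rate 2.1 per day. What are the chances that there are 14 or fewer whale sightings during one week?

Over the interval, μ = 2.1 × 7 = 14.7 (a week = 7 days).
P(N ≤ 14) = Σ_{j=0}^{14} e^(−μ) μ^j/j! ≈ 0.4967.

0.4967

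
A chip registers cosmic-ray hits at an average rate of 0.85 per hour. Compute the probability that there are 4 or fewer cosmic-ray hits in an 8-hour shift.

0.1920

Over the interval, μ = 0.85 × 8 = 6.8 (an 8-hour shift = 8 hours).
P(N ≤ 4) = Σ_{j=0}^{4} e^(−μ) μ^j/j! ≈ 0.1920.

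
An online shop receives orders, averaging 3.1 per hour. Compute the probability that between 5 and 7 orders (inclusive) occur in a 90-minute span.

0.3967

Over the interval, μ = 3.1 × 1.5 = 4.65 (a 90-minute span = 1.5 hours).
P(5 ≤ N ≤ 7) = Σ_{j=5}^{7} e^(−4.65) · 4.65^j/j! ≈ 0.3967.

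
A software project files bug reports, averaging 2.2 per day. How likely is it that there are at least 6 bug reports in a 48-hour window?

0.2801

Over the interval, μ = 2.2 × 2 = 4.4 (a 48-hour window = 2 days).
P(N ≥ 6) = 1 − P(N ≤ 5) = 1 − Σ_{j=0}^{5} e^(−μ) μ^j/j! ≈ 0.2801.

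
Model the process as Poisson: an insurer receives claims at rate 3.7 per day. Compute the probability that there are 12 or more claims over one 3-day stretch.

0.4327

Over the interval, μ = 3.7 × 3 = 11.1 (a 3-day stretch = 3 days).
P(N ≥ 12) = 1 − P(N ≤ 11) = 1 − Σ_{j=0}^{11} e^(−μ) μ^j/j! ≈ 0.4327.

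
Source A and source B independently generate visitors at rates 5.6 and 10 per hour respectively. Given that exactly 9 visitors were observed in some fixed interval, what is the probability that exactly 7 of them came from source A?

Given the total, each event is independently from source A with probability p = λ_A/(λ_A+λ_B) = 5.6/15.6 ≈ 0.3590.
So K ~ Binomial(9, 5.6/15.6): P(K = 7) = C(9,7) · (5.6/15.6)^7 · (10/15.6)^2 ≈ 0.0114.

0.0114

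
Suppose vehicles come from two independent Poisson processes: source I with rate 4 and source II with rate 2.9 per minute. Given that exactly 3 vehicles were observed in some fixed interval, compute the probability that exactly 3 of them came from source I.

Given the total, each event is independently from source I with probability p = λ_I/(λ_I+λ_II) = 4/6.9 ≈ 0.5797.
So K ~ Binomial(3, 4/6.9): P(K = 3) = C(3,3) · (4/6.9)^3 · (2.9/6.9)^0 ≈ 0.1948.

0.1948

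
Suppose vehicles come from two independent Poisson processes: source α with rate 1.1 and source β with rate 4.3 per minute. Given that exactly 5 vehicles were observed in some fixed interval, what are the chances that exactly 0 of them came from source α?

0.3202

Given the total, each event is independently from source α with probability p = λ_α/(λ_α+λ_β) = 1.1/5.4 ≈ 0.2037.
So K ~ Binomial(5, 1.1/5.4): P(K = 0) = C(5,0) · (1.1/5.4)^0 · (4.3/5.4)^5 ≈ 0.3202.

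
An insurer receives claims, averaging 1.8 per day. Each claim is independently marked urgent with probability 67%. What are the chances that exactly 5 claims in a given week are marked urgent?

0.0770

Thinning: the claims that are marked urgent themselves form a Poisson process with rate 0.67 × 1.8 = 1.206 per day.
Over the interval, μ = 1.206 × 7 = 8.442 (a week = 7 days).
P(N = 5) = e^(−8.442) · 8.442^5/5! ≈ 0.0770.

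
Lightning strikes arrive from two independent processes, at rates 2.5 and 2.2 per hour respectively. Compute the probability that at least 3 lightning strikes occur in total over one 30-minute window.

Independent Poisson processes superpose: combined rate λ = 2.5 + 2.2 = 4.7 per hour.
Over the interval, μ = 4.7 × 0.5 = 2.35 (a 30-minute window = 0.5 hours).
P(N ≥ 3) = 1 − P(N ≤ 2) ≈ 0.4172.

0.4172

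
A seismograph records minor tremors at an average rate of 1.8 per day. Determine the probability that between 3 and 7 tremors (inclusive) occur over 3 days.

Over the interval, μ = 1.8 × 3 = 5.4 (3 days).
P(3 ≤ N ≤ 7) = Σ_{j=3}^{7} e^(−5.4) · 5.4^j/j! ≈ 0.7269.

0.7269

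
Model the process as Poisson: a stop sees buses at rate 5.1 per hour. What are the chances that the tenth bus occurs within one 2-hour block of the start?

0.5668

Over the interval, μ = 5.1 × 2 = 10.2 (a 2-hour block = 2 hours).
The tenth arrival falls in the interval iff at least 10 events occur there: P(S_10 ≤ t) = P(N ≥ 10) = 1 − P(N ≤ 9) ≈ 0.5668.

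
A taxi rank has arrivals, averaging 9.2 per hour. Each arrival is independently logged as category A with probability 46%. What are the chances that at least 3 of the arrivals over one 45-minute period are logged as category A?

0.6146

Thinning: the arrivals that are logged as category A themselves form a Poisson process with rate 0.46 × 9.2 = 4.232 per hour.
Over the interval, μ = 4.232 × 0.75 = 3.174 (a 45-minute period = 0.75 hours).
P(N ≥ 3) = 1 − P(N ≤ 2) ≈ 0.6146.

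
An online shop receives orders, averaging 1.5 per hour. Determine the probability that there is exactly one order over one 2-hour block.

Over the interval, μ = 1.5 × 2 = 3 (a 2-hour block = 2 hours).
P(N = 1) = e^(−μ) μ^1/1! = e^(−3) · 3^1/1 ≈ 0.1494.

0.1494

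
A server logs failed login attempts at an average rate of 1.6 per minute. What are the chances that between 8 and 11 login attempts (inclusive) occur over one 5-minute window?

0.4351

Over the interval, μ = 1.6 × 5 = 8 (a 5-minute window = 5 minutes).
P(8 ≤ N ≤ 11) = Σ_{j=8}^{11} e^(−8) · 8^j/j! ≈ 0.4351.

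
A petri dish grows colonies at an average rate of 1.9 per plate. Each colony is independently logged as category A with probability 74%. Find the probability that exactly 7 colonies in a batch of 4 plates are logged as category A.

Thinning: the colonies that are logged as category A themselves form a Poisson process with rate 0.74 × 1.9 = 1.406 per plate.
Over the interval, μ = 1.406 × 4 = 5.624 (a batch of 4 plates = 4 plates).
P(N = 7) = e^(−5.624) · 5.624^7/7! ≈ 0.1275.

0.1275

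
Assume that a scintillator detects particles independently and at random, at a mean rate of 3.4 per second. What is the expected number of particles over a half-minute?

102

E[N] = λt = 3.4 × 30 = 102 (a half-minute = 30 seconds).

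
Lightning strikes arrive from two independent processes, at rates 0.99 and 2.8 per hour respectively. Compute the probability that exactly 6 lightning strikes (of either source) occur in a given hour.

Independent Poisson processes superpose: combined rate λ = 0.99 + 2.8 = 3.79 per hour.
So μ = 3.79.
P(N = 6) = e^(−3.79) · 3.79^6/6! ≈ 0.0930.

0.0930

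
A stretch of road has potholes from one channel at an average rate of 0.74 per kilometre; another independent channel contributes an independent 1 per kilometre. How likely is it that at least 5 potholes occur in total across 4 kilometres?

0.8233

Independent Poisson processes superpose: combined rate λ = 0.74 + 1 = 1.74 per kilometre.
Over the interval, μ = 1.74 × 4 = 6.96 (4 kilometres).
P(N ≥ 5) = 1 − P(N ≤ 4) ≈ 0.8233.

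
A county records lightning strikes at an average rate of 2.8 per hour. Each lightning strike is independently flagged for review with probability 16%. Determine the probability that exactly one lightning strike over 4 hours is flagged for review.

Thinning: the lightning strikes that are flagged for review themselves form a Poisson process with rate 0.16 × 2.8 = 0.448 per hour.
Over the interval, μ = 0.448 × 4 = 1.792 (4 hours).
P(N = 1) = e^(−1.792) · 1.792^1/1! ≈ 0.2986.

0.2986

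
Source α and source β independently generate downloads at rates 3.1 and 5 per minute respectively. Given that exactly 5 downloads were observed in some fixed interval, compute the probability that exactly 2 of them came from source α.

Given the total, each event is independently from source α with probability p = λ_α/(λ_α+λ_β) = 3.1/8.1 ≈ 0.3827.
So K ~ Binomial(5, 3.1/8.1): P(K = 2) = C(5,2) · (3.1/8.1)^2 · (5/8.1)^3 ≈ 0.3445.

0.3445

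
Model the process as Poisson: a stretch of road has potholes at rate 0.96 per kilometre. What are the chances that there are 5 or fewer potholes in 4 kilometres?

0.8096

Over the interval, μ = 0.96 × 4 = 3.84 (4 kilometres).
P(N ≤ 5) = Σ_{j=0}^{5} e^(−μ) μ^j/j! ≈ 0.8096.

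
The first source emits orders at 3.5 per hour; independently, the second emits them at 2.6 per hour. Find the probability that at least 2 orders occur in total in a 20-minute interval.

Independent Poisson processes superpose: combined rate λ = 3.5 + 2.6 = 6.1 per hour.
Over the interval, μ = 6.1 × 1/3 ≈ 2.03333 (a 20-minute interval = 1/3 hours).
P(N ≥ 2) = 1 − P(N ≤ 1) ≈ 0.6029.

0.6029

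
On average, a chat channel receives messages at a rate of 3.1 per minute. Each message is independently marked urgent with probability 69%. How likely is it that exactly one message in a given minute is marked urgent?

0.2519

Thinning: the messages that are marked urgent themselves form a Poisson process with rate 0.69 × 3.1 = 2.139 per minute.
So μ = 2.139.
P(N = 1) = e^(−2.139) · 2.139^1/1! ≈ 0.2519.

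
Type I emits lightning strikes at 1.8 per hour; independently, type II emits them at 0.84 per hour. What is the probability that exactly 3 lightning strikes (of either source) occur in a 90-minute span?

0.1973

Independent Poisson processes superpose: combined rate λ = 1.8 + 0.84 = 2.64 per hour.
Over the interval, μ = 2.64 × 1.5 = 3.96 (a 90-minute span = 1.5 hours).
P(N = 3) = e^(−3.96) · 3.96^3/3! ≈ 0.1973.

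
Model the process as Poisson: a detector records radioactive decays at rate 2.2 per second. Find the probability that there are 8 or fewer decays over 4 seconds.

0.4823

Over the interval, μ = 2.2 × 4 = 8.8 (4 seconds).
P(N ≤ 8) = Σ_{j=0}^{8} e^(−μ) μ^j/j! ≈ 0.4823.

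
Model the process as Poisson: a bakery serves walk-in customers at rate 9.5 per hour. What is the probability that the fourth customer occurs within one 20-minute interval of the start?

Over the interval, μ = 9.5 × 1/3 ≈ 3.16667 (a 20-minute interval = 1/3 hours).
The fourth arrival falls in the interval iff at least 4 events occur there: P(S_4 ≤ t) = P(N ≥ 4) = 1 − P(N ≤ 3) ≈ 0.3901.

0.3901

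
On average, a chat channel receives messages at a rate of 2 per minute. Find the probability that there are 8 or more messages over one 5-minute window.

Over the interval, μ = 2 × 5 = 10 (a 5-minute window = 5 minutes).
P(N ≥ 8) = 1 − P(N ≤ 7) = 1 − Σ_{j=0}^{7} e^(−μ) μ^j/j! ≈ 0.7798.

0.7798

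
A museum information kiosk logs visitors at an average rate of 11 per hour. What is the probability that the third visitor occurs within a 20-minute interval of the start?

Over the interval, μ = 11 × 1/3 ≈ 3.66667 (a 20-minute interval = 1/3 hours).
The third arrival falls in the interval iff at least 3 events occur there: P(S_3 ≤ t) = P(N ≥ 3) = 1 − P(N ≤ 2) ≈ 0.7089.

0.7089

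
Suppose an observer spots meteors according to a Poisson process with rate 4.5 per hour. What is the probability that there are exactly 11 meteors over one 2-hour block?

0.0970

Over the interval, μ = 4.5 × 2 = 9 (a 2-hour block = 2 hours).
P(N = 11) = e^(−μ) μ^11/11! = e^(−9) · 9^11/39916800 ≈ 0.0970.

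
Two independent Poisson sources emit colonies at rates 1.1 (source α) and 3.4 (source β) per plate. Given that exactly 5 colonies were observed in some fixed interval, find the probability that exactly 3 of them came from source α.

0.0834

Given the total, each event is independently from source α with probability p = λ_α/(λ_α+λ_β) = 1.1/4.5 ≈ 0.2444.
So K ~ Binomial(5, 1.1/4.5): P(K = 3) = C(5,3) · (1.1/4.5)^3 · (3.4/4.5)^2 ≈ 0.0834.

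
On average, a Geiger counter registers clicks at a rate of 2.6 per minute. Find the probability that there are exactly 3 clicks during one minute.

With mean μ = 2.6 per minute,
P(N = 3) = e^(−μ) μ^3/3! = e^(−2.6) · 2.6^3/6 ≈ 0.2176.

0.2176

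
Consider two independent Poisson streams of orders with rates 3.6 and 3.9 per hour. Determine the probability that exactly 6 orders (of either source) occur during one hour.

0.1367

Independent Poisson processes superpose: combined rate λ = 3.6 + 3.9 = 7.5 per hour.
So μ = 7.5.
P(N = 6) = e^(−7.5) · 7.5^6/6! ≈ 0.1367.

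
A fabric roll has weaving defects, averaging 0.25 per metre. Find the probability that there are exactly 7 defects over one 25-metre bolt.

0.1427

Over the interval, μ = 0.25 × 25 = 6.25 (a 25-metre bolt = 25 metres).
P(N = 7) = e^(−μ) μ^7/7! = e^(−6.25) · 6.25^7/5040 ≈ 0.1427.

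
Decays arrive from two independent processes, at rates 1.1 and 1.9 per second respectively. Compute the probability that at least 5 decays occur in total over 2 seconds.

0.7149

Independent Poisson processes superpose: combined rate λ = 1.1 + 1.9 = 3 per second.
Over the interval, μ = 3 × 2 = 6 (2 seconds).
P(N ≥ 5) = 1 − P(N ≤ 4) ≈ 0.7149.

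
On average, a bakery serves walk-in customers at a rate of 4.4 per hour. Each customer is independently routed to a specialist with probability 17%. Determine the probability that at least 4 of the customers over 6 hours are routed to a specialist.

Thinning: the customers that are routed to a specialist themselves form a Poisson process with rate 0.17 × 4.4 = 0.748 per hour.
Over the interval, μ = 0.748 × 6 = 4.488 (6 hours).
P(N ≥ 4) = 1 − P(N ≤ 3) ≈ 0.6557.

0.6557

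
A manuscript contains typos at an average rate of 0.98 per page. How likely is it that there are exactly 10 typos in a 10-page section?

0.1249

Over the interval, μ = 0.98 × 10 = 9.8 (a 10-page section = 10 pages).
P(N = 10) = e^(−μ) μ^10/10! = e^(−9.8) · 9.8^10/3628800 ≈ 0.1249.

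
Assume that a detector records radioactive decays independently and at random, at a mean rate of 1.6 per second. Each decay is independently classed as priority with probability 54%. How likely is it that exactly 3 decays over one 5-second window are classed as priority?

Thinning: the decays that are classed as priority themselves form a Poisson process with rate 0.54 × 1.6 = 0.864 per second.
Over the interval, μ = 0.864 × 5 = 4.32 (a 5-second window = 5 seconds).
P(N = 3) = e^(−4.32) · 4.32^3/3! ≈ 0.1787.

0.1787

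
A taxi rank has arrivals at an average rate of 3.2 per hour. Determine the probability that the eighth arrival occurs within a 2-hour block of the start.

0.3127

Over the interval, μ = 3.2 × 2 = 6.4 (a 2-hour block = 2 hours).
The eighth arrival falls in the interval iff at least 8 events occur there: P(S_8 ≤ t) = P(N ≥ 8) = 1 − P(N ≤ 7) ≈ 0.3127.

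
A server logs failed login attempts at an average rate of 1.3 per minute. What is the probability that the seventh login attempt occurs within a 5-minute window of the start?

Over the interval, μ = 1.3 × 5 = 6.5 (a 5-minute window = 5 minutes).
The seventh arrival falls in the interval iff at least 7 events occur there: P(S_7 ≤ t) = P(N ≥ 7) = 1 − P(N ≤ 6) ≈ 0.4735.

0.4735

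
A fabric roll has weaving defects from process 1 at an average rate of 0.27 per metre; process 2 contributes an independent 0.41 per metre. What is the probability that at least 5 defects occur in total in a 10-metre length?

0.8080

Independent Poisson processes superpose: combined rate λ = 0.27 + 0.41 = 0.68 per metre.
Over the interval, μ = 0.68 × 10 = 6.8 (a 10-metre length = 10 metres).
P(N ≥ 5) = 1 − P(N ≤ 4) ≈ 0.8080.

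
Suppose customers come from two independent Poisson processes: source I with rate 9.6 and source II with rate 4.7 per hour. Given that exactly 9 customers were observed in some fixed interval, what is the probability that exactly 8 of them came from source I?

Given the total, each event is independently from source I with probability p = λ_I/(λ_I+λ_II) = 9.6/14.3 ≈ 0.6713.
So K ~ Binomial(9, 9.6/14.3): P(K = 8) = C(9,8) · (9.6/14.3)^8 · (4.7/14.3)^1 ≈ 0.1220.

0.1220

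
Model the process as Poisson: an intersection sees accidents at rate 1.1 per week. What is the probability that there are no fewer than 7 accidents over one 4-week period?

Over the interval, μ = 1.1 × 4 = 4.4 (a 4-week period = 4 weeks).
P(N ≥ 7) = 1 − P(N ≤ 6) = 1 − Σ_{j=0}^{6} e^(−μ) μ^j/j! ≈ 0.1564.

0.1564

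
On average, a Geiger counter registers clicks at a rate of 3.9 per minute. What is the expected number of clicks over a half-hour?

E[N] = λt = 3.9 × 30 = 117 (a half-hour = 30 minutes).

117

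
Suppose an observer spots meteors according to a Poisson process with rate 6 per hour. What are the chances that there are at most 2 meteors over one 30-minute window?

Over the interval, μ = 6 × 0.5 = 3 (a 30-minute window = 0.5 hours).
P(N ≤ 2) = Σ_{j=0}^{2} e^(−μ) μ^j/j! ≈ 0.4232.

0.4232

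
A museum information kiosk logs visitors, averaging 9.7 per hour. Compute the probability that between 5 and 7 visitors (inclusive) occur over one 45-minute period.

0.4085

Over the interval, μ = 9.7 × 0.75 = 7.275 (a 45-minute period = 0.75 hours).
P(5 ≤ N ≤ 7) = Σ_{j=5}^{7} e^(−7.275) · 7.275^j/j! ≈ 0.4085.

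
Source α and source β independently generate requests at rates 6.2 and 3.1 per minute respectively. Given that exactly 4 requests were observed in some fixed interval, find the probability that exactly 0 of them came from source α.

Given the total, each event is independently from source α with probability p = λ_α/(λ_α+λ_β) = 6.2/9.3 ≈ 0.6667.
So K ~ Binomial(4, 6.2/9.3): P(K = 0) = C(4,0) · (6.2/9.3)^0 · (3.1/9.3)^4 ≈ 0.0123.

0.0123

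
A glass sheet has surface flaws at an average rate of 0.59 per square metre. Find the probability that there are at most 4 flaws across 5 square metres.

Over the interval, μ = 0.59 × 5 = 2.95 (5 square metres).
P(N ≤ 4) = Σ_{j=0}^{4} e^(−μ) μ^j/j! ≈ 0.8236.

0.8236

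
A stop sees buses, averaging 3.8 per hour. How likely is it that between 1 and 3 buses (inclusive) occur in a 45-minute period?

Over the interval, μ = 3.8 × 0.75 = 2.85 (a 45-minute period = 0.75 hours).
P(1 ≤ N ≤ 3) = Σ_{j=1}^{3} e^(−2.85) · 2.85^j/j! ≈ 0.6230.

0.6230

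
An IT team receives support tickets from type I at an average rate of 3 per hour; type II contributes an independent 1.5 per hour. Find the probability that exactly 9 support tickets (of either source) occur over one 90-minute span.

Independent Poisson processes superpose: combined rate λ = 3 + 1.5 = 4.5 per hour.
Over the interval, μ = 4.5 × 1.5 = 6.75 (a 90-minute span = 1.5 hours).
P(N = 9) = e^(−6.75) · 6.75^9/9! ≈ 0.0939.

0.0939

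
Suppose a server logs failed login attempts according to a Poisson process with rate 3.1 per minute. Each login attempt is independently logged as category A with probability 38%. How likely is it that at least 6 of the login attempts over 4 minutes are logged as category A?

0.3336

Thinning: the login attempts that are logged as category A themselves form a Poisson process with rate 0.38 × 3.1 = 1.178 per minute.
Over the interval, μ = 1.178 × 4 = 4.712 (4 minutes).
P(N ≥ 6) = 1 − P(N ≤ 5) ≈ 0.3336.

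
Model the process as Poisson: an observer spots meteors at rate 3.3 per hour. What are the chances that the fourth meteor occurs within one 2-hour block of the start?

0.8948

Over the interval, μ = 3.3 × 2 = 6.6 (a 2-hour block = 2 hours).
The fourth arrival falls in the interval iff at least 4 events occur there: P(S_4 ≤ t) = P(N ≥ 4) = 1 − P(N ≤ 3) ≈ 0.8948.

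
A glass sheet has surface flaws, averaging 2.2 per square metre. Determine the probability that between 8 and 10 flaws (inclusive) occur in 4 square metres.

Over the interval, μ = 2.2 × 4 = 8.8 (4 square metres).
P(8 ≤ N ≤ 10) = Σ_{j=8}^{10} e^(−8.8) · 8.8^j/j! ≈ 0.3816.

0.3816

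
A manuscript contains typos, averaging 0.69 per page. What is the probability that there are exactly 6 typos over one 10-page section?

0.1511

Over the interval, μ = 0.69 × 10 = 6.9 (a 10-page section = 10 pages).
P(N = 6) = e^(−μ) μ^6/6! = e^(−6.9) · 6.9^6/720 ≈ 0.1511.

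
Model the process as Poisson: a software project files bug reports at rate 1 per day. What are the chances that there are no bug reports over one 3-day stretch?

Over the interval, μ = 1 × 3 = 3 (a 3-day stretch = 3 days).
P(N = 0) = e^(−μ) μ^0/0! = e^(−3) · 3^0/1 ≈ 0.0498.

0.0498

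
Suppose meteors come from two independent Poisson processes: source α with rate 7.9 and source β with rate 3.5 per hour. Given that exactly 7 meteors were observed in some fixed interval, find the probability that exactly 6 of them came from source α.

Given the total, each event is independently from source α with probability p = λ_α/(λ_α+λ_β) = 7.9/11.4 ≈ 0.6930.
So K ~ Binomial(7, 7.9/11.4): P(K = 6) = C(7,6) · (7.9/11.4)^6 · (3.5/11.4)^1 ≈ 0.2380.

0.2380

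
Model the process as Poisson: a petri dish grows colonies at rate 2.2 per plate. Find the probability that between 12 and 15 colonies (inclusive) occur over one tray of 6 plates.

0.4125

Over the interval, μ = 2.2 × 6 = 13.2 (a tray of 6 plates = 6 plates).
P(12 ≤ N ≤ 15) = Σ_{j=12}^{15} e^(−13.2) · 13.2^j/j! ≈ 0.4125.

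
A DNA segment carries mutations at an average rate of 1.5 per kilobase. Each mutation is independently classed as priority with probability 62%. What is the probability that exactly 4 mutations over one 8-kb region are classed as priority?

Thinning: the mutations that are classed as priority themselves form a Poisson process with rate 0.62 × 1.5 = 0.93 per kilobase.
Over the interval, μ = 0.93 × 8 = 7.44 (an 8-kb region = 8 kilobases).
P(N = 4) = e^(−7.44) · 7.44^4/4! ≈ 0.0750.

0.0750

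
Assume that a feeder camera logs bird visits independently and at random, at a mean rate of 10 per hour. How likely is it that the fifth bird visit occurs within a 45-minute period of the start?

Over the interval, μ = 10 × 0.75 = 7.5 (a 45-minute period = 0.75 hours).
The fifth arrival falls in the interval iff at least 5 events occur there: P(S_5 ≤ t) = P(N ≥ 5) = 1 − P(N ≤ 4) ≈ 0.8679.

0.8679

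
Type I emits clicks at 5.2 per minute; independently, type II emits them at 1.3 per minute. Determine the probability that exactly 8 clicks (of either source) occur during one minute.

0.1188

Independent Poisson processes superpose: combined rate λ = 5.2 + 1.3 = 6.5 per minute.
So μ = 6.5.
P(N = 8) = e^(−6.5) · 6.5^8/8! ≈ 0.1188.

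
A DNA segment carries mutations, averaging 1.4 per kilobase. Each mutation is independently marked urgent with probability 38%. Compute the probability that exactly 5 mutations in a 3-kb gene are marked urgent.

0.0175

Thinning: the mutations that are marked urgent themselves form a Poisson process with rate 0.38 × 1.4 = 0.532 per kilobase.
Over the interval, μ = 0.532 × 3 = 1.596 (a 3-kb gene = 3 kilobases).
P(N = 5) = e^(−1.596) · 1.596^5/5! ≈ 0.0175.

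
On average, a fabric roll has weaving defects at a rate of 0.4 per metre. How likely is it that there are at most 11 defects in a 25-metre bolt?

0.6968

Over the interval, μ = 0.4 × 25 = 10 (a 25-metre bolt = 25 metres).
P(N ≤ 11) = Σ_{j=0}^{11} e^(−μ) μ^j/j! ≈ 0.6968.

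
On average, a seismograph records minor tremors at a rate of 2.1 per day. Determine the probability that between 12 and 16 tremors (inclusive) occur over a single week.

0.4872

Over the interval, μ = 2.1 × 7 = 14.7 (a week = 7 days).
P(12 ≤ N ≤ 16) = Σ_{j=12}^{16} e^(−14.7) · 14.7^j/j! ≈ 0.4872.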